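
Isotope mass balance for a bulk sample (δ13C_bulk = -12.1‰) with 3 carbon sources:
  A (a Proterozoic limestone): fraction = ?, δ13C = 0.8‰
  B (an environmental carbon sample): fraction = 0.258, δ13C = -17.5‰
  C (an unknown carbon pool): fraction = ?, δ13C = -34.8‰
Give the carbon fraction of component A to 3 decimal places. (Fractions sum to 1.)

Let f_A and f_C be the unknown fractions; fractions sum to 1 so f_A + f_C = 0.742.
Mass balance: Σ fᵢ·δᵢ = δ_bulk ⇒ f_A·(0.8) + f_C·(-34.8) = -12.1 − (-4.515) = -7.585
Substitute f_C = 0.742 − f_A:
f_A·(0.8 − -34.8) = -7.585 − 0.742×(-34.8) = 18.237
f_A = 18.237 / 35.6 = 0.5123

0.512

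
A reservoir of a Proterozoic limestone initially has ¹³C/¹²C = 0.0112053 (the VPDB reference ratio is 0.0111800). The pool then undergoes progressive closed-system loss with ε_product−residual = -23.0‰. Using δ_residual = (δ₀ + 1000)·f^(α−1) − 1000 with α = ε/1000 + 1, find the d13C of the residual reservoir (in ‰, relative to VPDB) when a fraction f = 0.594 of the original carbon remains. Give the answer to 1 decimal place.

14.3‰

δ₀ = (0.0112053/0.0111800 − 1)×1000 = (1.002263 − 1)×1000 = 2.263‰
α − 1 = ε/1000 = -0.0230
f^(α−1) = 0.594^(-0.0230) = 1.012052
δ_res = (2.263 + 1000) × 1.012052 − 1000 = 1014.342 − 1000 = 14.34‰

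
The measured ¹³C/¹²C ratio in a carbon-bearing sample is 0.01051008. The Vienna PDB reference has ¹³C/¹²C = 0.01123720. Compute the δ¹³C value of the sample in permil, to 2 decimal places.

-64.71 permil

δ¹³C = (R_sample / R_standard − 1) × 1000
R_sample / R_standard = 0.01051008 / 0.01123720 = 0.935293
δ¹³C = (0.935293 − 1) × 1000 = -64.707 permil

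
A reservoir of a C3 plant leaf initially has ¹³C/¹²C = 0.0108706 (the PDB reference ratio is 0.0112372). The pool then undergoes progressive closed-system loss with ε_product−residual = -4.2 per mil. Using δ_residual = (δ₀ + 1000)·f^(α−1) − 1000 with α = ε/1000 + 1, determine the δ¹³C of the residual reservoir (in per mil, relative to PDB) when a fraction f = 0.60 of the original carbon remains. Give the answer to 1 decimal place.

δ₀ = (0.0108706/0.0112372 − 1)×1000 = (0.967376 − 1)×1000 = -32.624 per mil
α − 1 = ε/1000 = -0.0042
f^(α−1) = 0.60^(-0.0042) = 1.002148
δ_res = (-32.624 + 1000) × 1.002148 − 1000 = 969.454 − 1000 = -30.55 per mil

-30.5 per mil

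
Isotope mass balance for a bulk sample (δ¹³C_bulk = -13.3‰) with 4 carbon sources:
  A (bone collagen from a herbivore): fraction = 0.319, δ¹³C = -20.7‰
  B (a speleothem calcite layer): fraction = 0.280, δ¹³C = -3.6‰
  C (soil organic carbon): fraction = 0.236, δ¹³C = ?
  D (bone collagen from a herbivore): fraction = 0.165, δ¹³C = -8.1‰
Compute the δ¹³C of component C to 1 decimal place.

-18.4‰

Isotope mass balance: δ_bulk = Σ fᵢ·δᵢ.
-13.3 = 0.319×(-20.7) + 0.280×(-3.6) + 0.236×δ_C + 0.165×(-8.1)
0.236·δ_C = -13.3 − (-8.948) = -4.352
δ_C = -4.352 / 0.236 = -18.44‰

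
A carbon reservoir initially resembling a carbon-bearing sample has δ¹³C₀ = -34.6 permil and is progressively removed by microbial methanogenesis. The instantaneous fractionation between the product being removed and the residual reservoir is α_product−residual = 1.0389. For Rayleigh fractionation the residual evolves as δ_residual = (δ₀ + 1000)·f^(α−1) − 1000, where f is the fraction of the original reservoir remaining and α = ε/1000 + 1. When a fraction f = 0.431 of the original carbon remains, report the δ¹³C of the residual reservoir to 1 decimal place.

-65.7 permil

Rayleigh residual: δ_res = (δ₀ + 1000)·f^(α−1) − 1000
α − 1 = 0.03890
f^(α−1) = 0.431^(0.03890) = 0.967790
δ_res = (-34.6 + 1000) × 0.967790 − 1000 = 934.305 − 1000 = -65.70 permil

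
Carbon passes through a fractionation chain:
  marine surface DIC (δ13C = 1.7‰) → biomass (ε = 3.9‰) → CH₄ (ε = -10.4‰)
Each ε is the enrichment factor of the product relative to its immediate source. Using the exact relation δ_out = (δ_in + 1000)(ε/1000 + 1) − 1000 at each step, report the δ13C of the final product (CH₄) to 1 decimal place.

step 1: δ = (1.70 + 1000)·(3.9/1000 + 1) − 1000 = 5.61‰
step 2: δ = (5.61 + 1000)·(-10.4/1000 + 1) − 1000 = -4.85‰

-4.9‰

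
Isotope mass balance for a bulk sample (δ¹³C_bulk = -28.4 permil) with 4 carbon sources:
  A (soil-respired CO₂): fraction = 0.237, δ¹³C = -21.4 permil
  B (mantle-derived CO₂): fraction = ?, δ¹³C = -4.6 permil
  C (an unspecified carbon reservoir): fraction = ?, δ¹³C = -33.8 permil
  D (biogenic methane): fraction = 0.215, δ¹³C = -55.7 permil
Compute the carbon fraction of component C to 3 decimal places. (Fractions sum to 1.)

Let f_C and f_B be the unknown fractions; fractions sum to 1 so f_C + f_B = 0.548.
Mass balance: Σ fᵢ·δᵢ = δ_bulk ⇒ f_C·(-33.8) + f_B·(-4.6) = -28.4 − (-17.047) = -11.353
Substitute f_B = 0.548 − f_C:
f_C·(-33.8 − -4.6) = -11.353 − 0.548×(-4.6) = -8.832
f_C = -8.832 / -29.2 = 0.3025

0.302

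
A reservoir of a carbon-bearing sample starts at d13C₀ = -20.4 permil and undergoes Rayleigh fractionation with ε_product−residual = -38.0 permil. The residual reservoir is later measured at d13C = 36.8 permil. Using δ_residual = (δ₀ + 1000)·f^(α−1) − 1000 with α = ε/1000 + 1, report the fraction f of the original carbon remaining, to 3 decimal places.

α − 1 = ε/1000 = -0.0380
(δ_res + 1000)/(δ₀ + 1000) = (36.8 + 1000)/(-20.4 + 1000) = 1036.8/979.6 = 1.058391
f = 1.058391^(1/-0.0380) = exp(ln(1.058391)/-0.0380) = exp(0.05675/-0.0380)
f = exp(-1.4934) = 0.2246

0.225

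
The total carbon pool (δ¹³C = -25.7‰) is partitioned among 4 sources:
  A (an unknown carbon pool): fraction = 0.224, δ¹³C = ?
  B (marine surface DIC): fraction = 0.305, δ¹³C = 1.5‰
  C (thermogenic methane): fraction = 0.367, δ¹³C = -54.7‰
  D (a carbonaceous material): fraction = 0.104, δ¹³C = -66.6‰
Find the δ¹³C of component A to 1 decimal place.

Isotope mass balance: δ_bulk = Σ fᵢ·δᵢ.
-25.7 = 0.224×δ_A + 0.305×(1.5) + 0.367×(-54.7) + 0.104×(-66.6)
0.224·δ_A = -25.7 − (-26.544) = 0.844
δ_A = 0.844 / 0.224 = 3.77‰

3.8‰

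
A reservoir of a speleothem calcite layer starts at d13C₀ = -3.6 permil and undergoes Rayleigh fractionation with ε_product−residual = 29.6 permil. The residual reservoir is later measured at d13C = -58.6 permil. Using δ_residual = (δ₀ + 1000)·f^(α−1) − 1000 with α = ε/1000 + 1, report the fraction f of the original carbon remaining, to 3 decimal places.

α − 1 = ε/1000 = 0.0296
(δ_res + 1000)/(δ₀ + 1000) = (-58.6 + 1000)/(-3.6 + 1000) = 941.4/996.4 = 0.944801
f = 0.944801^(1/0.0296) = exp(ln(0.944801)/0.0296) = exp(-0.05678/0.0296)
f = exp(-1.9183) = 0.1469

0.147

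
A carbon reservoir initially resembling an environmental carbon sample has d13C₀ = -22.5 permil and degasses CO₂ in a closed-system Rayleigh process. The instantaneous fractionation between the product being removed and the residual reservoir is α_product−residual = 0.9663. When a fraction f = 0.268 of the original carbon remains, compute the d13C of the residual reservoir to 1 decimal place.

Rayleigh residual: δ_res = (δ₀ + 1000)·f^(α−1) − 1000
α − 1 = -0.03370
f^(α−1) = 0.268^(-0.03370) = 1.045374
δ_res = (-22.5 + 1000) × 1.045374 − 1000 = 1021.853 − 1000 = 21.85 permil

21.9 permil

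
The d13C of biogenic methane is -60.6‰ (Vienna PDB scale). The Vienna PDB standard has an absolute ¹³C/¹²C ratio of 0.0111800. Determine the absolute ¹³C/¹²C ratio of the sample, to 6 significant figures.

0.0105025

R_sample = R_standard × (d13C/1000 + 1)
R_sample = 0.0111800 × (-60.6/1000 + 1) = 0.0111800 × 0.939400
R_sample = 0.0105025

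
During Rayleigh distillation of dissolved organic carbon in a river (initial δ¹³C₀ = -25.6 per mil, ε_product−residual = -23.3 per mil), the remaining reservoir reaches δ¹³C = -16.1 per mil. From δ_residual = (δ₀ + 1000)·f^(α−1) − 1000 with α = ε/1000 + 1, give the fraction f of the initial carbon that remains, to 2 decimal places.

α − 1 = ε/1000 = -0.0233
(δ_res + 1000)/(δ₀ + 1000) = (-16.1 + 1000)/(-25.6 + 1000) = 983.9/974.4 = 1.009750
f = 1.009750^(1/-0.0233) = exp(ln(1.009750)/-0.0233) = exp(0.00970/-0.0233)
f = exp(-0.4164) = 0.6594

0.66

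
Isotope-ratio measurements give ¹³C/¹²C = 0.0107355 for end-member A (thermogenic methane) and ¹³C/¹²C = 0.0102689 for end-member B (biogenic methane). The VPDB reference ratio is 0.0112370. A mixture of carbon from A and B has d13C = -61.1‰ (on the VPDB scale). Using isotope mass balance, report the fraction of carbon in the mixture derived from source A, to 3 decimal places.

δ_A = (0.0107355/0.0112370 − 1)×1000 = (0.955371 − 1)×1000 = -44.629‰
δ_B = (0.0102689/0.0112370 − 1)×1000 = (0.913847 − 1)×1000 = -86.153‰
f_A = (δ_mix − δ_B)/(δ_A − δ_B) = (-61.1 − (-86.153))/(-44.629 − (-86.153))
f_A = 25.053 / 41.524 = 0.6033

0.603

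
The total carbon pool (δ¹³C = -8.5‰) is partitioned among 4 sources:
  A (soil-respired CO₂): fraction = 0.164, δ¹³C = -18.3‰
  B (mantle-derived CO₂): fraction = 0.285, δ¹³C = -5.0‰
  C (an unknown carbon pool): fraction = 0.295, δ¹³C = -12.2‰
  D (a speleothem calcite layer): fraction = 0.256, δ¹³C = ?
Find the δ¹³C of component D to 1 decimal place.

-1.9‰

Isotope mass balance: δ_bulk = Σ fᵢ·δᵢ.
-8.5 = 0.164×(-18.3) + 0.285×(-5.0) + 0.295×(-12.2) + 0.256×δ_D
0.256·δ_D = -8.5 − (-8.025) = -0.475
δ_D = -0.475 / 0.256 = -1.85‰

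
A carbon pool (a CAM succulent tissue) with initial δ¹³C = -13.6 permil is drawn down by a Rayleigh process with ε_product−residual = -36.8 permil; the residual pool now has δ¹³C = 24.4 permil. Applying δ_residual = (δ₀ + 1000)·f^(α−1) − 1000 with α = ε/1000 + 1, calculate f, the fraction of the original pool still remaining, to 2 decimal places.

0.36

α − 1 = ε/1000 = -0.0368
(δ_res + 1000)/(δ₀ + 1000) = (24.4 + 1000)/(-13.6 + 1000) = 1024.4/986.4 = 1.038524
f = 1.038524^(1/-0.0368) = exp(ln(1.038524)/-0.0368) = exp(0.03780/-0.0368)
f = exp(-1.0272) = 0.3580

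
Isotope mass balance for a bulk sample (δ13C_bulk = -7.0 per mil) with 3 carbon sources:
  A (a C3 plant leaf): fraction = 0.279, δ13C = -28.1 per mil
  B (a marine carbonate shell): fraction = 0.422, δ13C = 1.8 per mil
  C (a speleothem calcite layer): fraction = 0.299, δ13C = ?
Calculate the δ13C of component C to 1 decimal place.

0.3 per mil

Isotope mass balance: δ_bulk = Σ fᵢ·δᵢ.
-7.0 = 0.279×(-28.1) + 0.422×(1.8) + 0.299×δ_C
0.299·δ_C = -7.0 − (-7.080) = 0.080
δ_C = 0.080 / 0.299 = 0.27 per mil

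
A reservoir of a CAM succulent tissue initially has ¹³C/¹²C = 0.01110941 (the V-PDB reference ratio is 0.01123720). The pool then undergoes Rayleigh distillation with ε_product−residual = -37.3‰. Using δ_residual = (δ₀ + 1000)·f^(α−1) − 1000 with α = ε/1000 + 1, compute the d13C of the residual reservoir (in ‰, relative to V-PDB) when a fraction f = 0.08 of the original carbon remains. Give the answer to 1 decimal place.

86.3‰

δ₀ = (0.01110941/0.01123720 − 1)×1000 = (0.988628 − 1)×1000 = -11.372‰
α − 1 = ε/1000 = -0.0373
f^(α−1) = 0.08^(-0.0373) = 1.098790
δ_res = (-11.372 + 1000) × 1.098790 − 1000 = 1086.295 − 1000 = 86.29‰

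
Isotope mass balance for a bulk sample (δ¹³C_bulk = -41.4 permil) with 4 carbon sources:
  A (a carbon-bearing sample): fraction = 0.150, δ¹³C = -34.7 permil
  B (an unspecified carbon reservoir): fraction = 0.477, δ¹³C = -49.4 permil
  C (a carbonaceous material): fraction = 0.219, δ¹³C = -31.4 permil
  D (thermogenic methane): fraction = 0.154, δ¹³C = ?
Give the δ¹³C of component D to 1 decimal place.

-37.4 permil

Isotope mass balance: δ_bulk = Σ fᵢ·δᵢ.
-41.4 = 0.150×(-34.7) + 0.477×(-49.4) + 0.219×(-31.4) + 0.154×δ_D
0.154·δ_D = -41.4 − (-35.645) = -5.755
δ_D = -5.755 / 0.154 = -37.37 permil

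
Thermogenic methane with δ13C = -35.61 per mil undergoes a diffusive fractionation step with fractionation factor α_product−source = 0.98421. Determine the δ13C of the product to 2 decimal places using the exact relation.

δ_product = (δ_source + 1000)·α − 1000
δ_product = (-35.61 + 1000) × 0.98421 − 1000
δ_product = 949.162 − 1000 = -50.838 per mil

-50.84 per mil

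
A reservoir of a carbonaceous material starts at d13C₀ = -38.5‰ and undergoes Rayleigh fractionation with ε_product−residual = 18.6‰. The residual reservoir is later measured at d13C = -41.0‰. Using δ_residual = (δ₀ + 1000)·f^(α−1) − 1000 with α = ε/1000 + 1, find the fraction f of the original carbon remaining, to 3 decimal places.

0.869

α − 1 = ε/1000 = 0.0186
(δ_res + 1000)/(δ₀ + 1000) = (-41.0 + 1000)/(-38.5 + 1000) = 959.0/961.5 = 0.997400
f = 0.997400^(1/0.0186) = exp(ln(0.997400)/0.0186) = exp(-0.00260/0.0186)
f = exp(-0.1400) = 0.8694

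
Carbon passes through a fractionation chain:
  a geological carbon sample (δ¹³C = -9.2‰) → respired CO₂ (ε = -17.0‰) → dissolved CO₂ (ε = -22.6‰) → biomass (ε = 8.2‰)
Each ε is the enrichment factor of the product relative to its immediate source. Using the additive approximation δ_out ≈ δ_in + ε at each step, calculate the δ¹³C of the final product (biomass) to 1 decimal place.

-40.6‰

step 1: δ ≈ -9.2 + (-17.0) = -26.2‰
step 2: δ ≈ -26.2 + (-22.6) = -48.8‰
step 3: δ ≈ -48.8 + (8.2) = -40.6‰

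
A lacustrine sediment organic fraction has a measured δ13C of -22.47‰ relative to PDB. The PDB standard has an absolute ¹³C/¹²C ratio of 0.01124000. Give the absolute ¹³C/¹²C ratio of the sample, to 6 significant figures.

R_sample = R_standard × (δ13C/1000 + 1)
R_sample = 0.01124000 × (-22.47/1000 + 1) = 0.01124000 × 0.977530
R_sample = 0.0109874

0.0109874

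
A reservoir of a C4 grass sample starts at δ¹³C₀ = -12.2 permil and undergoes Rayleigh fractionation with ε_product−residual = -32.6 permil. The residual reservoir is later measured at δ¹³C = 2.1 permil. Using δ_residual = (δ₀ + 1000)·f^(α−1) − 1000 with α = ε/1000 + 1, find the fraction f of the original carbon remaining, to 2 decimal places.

α − 1 = ε/1000 = -0.0326
(δ_res + 1000)/(δ₀ + 1000) = (2.1 + 1000)/(-12.2 + 1000) = 1002.1/987.8 = 1.014477
f = 1.014477^(1/-0.0326) = exp(ln(1.014477)/-0.0326) = exp(0.01437/-0.0326)
f = exp(-0.4409) = 0.6435

0.64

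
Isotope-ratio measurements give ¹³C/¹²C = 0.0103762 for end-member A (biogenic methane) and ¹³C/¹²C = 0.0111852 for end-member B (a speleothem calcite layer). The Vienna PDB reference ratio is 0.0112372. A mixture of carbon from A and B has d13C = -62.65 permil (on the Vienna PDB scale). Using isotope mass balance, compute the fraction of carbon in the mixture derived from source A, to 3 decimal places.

δ_A = (0.0103762/0.0112372 − 1)×1000 = (0.923379 − 1)×1000 = -76.621 permil
δ_B = (0.0111852/0.0112372 − 1)×1000 = (0.995373 − 1)×1000 = -4.627 permil
f_A = (δ_mix − δ_B)/(δ_A − δ_B) = (-62.65 − (-4.627))/(-76.621 − (-4.627))
f_A = -58.023 / -71.993 = 0.8059

0.806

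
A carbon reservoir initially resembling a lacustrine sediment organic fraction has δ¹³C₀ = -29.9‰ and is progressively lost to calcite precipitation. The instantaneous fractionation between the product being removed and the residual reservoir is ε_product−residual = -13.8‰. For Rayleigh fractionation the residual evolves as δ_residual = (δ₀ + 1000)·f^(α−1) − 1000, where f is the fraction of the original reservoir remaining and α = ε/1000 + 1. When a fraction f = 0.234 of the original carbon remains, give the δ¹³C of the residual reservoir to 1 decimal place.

Rayleigh residual: δ_res = (δ₀ + 1000)·f^(α−1) − 1000
α = ε/1000 + 1 = 0.98620, so α − 1 = -0.01380
f^(α−1) = 0.234^(-0.01380) = 1.020246
δ_res = (-29.9 + 1000) × 1.020246 − 1000 = 989.740 − 1000 = -10.26‰

-10.3‰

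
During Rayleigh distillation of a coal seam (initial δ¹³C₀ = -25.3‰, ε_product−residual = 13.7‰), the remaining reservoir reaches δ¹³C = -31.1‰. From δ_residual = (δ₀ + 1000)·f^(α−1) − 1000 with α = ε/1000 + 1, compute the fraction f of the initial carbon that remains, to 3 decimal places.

0.647

α − 1 = ε/1000 = 0.0137
(δ_res + 1000)/(δ₀ + 1000) = (-31.1 + 1000)/(-25.3 + 1000) = 968.9/974.7 = 0.994049
f = 0.994049^(1/0.0137) = exp(ln(0.994049)/0.0137) = exp(-0.00597/0.0137)
f = exp(-0.4356) = 0.6468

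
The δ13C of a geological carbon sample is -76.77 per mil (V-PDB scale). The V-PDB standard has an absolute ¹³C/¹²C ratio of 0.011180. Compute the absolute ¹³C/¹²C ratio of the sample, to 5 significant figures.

0.010322

R_sample = R_standard × (δ13C/1000 + 1)
R_sample = 0.011180 × (-76.77/1000 + 1) = 0.011180 × 0.923230
R_sample = 0.0103217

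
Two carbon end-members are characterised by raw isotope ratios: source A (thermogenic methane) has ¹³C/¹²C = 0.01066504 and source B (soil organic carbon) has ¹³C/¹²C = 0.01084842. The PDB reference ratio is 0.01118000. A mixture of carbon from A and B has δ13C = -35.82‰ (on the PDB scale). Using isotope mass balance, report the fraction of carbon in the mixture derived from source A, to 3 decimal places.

δ_A = (0.01066504/0.01118000 − 1)×1000 = (0.953939 − 1)×1000 = -46.061‰
δ_B = (0.01084842/0.01118000 − 1)×1000 = (0.970342 − 1)×1000 = -29.658‰
f_A = (δ_mix − δ_B)/(δ_A − δ_B) = (-35.82 − (-29.658))/(-46.061 − (-29.658))
f_A = -6.162 / -16.403 = 0.3757

0.376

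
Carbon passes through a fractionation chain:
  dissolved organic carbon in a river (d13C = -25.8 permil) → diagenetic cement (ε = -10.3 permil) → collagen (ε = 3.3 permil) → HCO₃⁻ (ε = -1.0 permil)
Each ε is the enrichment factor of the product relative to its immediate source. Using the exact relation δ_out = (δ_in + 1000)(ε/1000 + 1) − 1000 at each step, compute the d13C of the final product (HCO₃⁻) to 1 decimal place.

step 1: δ = (-25.80 + 1000)·(-10.3/1000 + 1) − 1000 = -35.83 permil
step 2: δ = (-35.83 + 1000)·(3.3/1000 + 1) − 1000 = -32.65 permil
step 3: δ = (-32.65 + 1000)·(-1.0/1000 + 1) − 1000 = -33.62 permil

-33.6 permil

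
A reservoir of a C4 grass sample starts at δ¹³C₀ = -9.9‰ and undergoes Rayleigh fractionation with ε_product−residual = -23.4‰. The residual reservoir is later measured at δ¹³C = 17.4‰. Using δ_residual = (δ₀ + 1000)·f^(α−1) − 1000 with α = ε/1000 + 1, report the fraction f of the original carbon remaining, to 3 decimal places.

α − 1 = ε/1000 = -0.0234
(δ_res + 1000)/(δ₀ + 1000) = (17.4 + 1000)/(-9.9 + 1000) = 1017.4/990.1 = 1.027573
f = 1.027573^(1/-0.0234) = exp(ln(1.027573)/-0.0234) = exp(0.02720/-0.0234)
f = exp(-1.1624) = 0.3127

0.313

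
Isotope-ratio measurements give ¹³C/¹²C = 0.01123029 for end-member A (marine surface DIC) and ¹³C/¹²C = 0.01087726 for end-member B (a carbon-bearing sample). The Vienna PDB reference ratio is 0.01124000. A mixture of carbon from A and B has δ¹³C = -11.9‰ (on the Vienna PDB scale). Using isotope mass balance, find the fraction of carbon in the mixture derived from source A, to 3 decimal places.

δ_A = (0.01123029/0.01124000 − 1)×1000 = (0.999136 − 1)×1000 = -0.864‰
δ_B = (0.01087726/0.01124000 − 1)×1000 = (0.967728 − 1)×1000 = -32.272‰
f_A = (δ_mix − δ_B)/(δ_A − δ_B) = (-11.9 − (-32.272))/(-0.864 − (-32.272))
f_A = 20.372 / 31.408 = 0.6486

0.649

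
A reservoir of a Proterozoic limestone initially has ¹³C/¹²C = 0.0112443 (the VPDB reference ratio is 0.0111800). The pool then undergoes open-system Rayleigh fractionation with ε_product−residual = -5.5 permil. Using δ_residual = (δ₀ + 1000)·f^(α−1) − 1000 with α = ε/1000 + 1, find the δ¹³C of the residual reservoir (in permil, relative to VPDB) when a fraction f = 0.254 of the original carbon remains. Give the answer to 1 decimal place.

13.4 permil

δ₀ = (0.0112443/0.0111800 − 1)×1000 = (1.005751 − 1)×1000 = 5.751 permil
α − 1 = ε/1000 = -0.0055
f^(α−1) = 0.254^(-0.0055) = 1.007566
δ_res = (5.751 + 1000) × 1.007566 − 1000 = 1013.361 − 1000 = 13.36 permil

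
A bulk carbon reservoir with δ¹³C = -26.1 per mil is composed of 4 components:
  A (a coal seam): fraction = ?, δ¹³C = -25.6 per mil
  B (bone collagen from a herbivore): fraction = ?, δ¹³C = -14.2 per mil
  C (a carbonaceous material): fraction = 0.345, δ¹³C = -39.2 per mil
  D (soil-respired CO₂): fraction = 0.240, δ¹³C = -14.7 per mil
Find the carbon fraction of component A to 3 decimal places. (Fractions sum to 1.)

0.277

Let f_A and f_B be the unknown fractions; fractions sum to 1 so f_A + f_B = 0.415.
Mass balance: Σ fᵢ·δᵢ = δ_bulk ⇒ f_A·(-25.6) + f_B·(-14.2) = -26.1 − (-17.052) = -9.048
Substitute f_B = 0.415 − f_A:
f_A·(-25.6 − -14.2) = -9.048 − 0.415×(-14.2) = -3.155
f_A = -3.155 / -11.4 = 0.2768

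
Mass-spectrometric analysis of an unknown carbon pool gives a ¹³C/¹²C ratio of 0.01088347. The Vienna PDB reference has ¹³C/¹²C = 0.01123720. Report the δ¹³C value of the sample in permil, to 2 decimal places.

-31.48 permil

δ¹³C = (R_sample / R_standard − 1) × 1000
R_sample / R_standard = 0.01088347 / 0.01123720 = 0.968522
δ¹³C = (0.968522 − 1) × 1000 = -31.478 permil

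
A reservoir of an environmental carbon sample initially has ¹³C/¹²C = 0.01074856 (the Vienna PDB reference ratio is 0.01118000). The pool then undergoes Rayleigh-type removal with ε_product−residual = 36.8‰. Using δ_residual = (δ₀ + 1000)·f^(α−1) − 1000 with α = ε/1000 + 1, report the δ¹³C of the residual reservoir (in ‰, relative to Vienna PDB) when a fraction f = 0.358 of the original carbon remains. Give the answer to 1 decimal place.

-74.3‰

δ₀ = (0.01074856/0.01118000 − 1)×1000 = (0.961410 − 1)×1000 = -38.590‰
α − 1 = ε/1000 = 0.0368
f^(α−1) = 0.358^(0.0368) = 0.962904
δ_res = (-38.590 + 1000) × 0.962904 − 1000 = 925.745 − 1000 = -74.25‰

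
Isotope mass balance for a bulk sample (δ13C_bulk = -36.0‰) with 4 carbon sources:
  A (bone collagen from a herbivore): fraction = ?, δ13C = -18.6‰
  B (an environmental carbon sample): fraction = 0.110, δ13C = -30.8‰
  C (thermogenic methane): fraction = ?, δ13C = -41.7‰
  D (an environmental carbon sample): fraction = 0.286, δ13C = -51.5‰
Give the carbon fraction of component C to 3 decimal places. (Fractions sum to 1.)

Let f_C and f_A be the unknown fractions; fractions sum to 1 so f_C + f_A = 0.604.
Mass balance: Σ fᵢ·δᵢ = δ_bulk ⇒ f_C·(-41.7) + f_A·(-18.6) = -36.0 − (-18.117) = -17.883
Substitute f_A = 0.604 − f_C:
f_C·(-41.7 − -18.6) = -17.883 − 0.604×(-18.6) = -6.649
f_C = -6.649 / -23.1 = 0.2878

0.288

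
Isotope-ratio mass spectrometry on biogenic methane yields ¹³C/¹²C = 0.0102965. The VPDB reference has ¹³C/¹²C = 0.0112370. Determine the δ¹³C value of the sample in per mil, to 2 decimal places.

-83.70 per mil

δ¹³C = (R_sample / R_standard − 1) × 1000
R_sample / R_standard = 0.0102965 / 0.0112370 = 0.916303
δ¹³C = (0.916303 − 1) × 1000 = -83.697 per mil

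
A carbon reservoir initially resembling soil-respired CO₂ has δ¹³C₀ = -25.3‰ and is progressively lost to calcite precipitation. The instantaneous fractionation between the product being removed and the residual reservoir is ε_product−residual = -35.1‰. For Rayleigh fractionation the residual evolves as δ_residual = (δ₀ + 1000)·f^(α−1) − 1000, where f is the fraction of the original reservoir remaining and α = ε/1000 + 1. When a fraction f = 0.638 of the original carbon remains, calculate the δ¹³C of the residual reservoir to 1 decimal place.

Rayleigh residual: δ_res = (δ₀ + 1000)·f^(α−1) − 1000
α = ε/1000 + 1 = 0.96490, so α − 1 = -0.03510
f^(α−1) = 0.638^(-0.03510) = 1.015900
δ_res = (-25.3 + 1000) × 1.015900 − 1000 = 990.197 − 1000 = -9.80‰

-9.8‰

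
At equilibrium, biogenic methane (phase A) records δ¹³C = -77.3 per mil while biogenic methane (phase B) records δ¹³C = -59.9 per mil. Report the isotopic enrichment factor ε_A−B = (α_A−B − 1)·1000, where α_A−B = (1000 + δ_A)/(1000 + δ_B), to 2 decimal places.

-18.51 per mil

α_A−B = (1000 + -77.3) / (1000 + -59.9) = 922.7 / 940.1 = 0.981491
ε_A−B = (0.981491 − 1) × 1000 = -18.509 per mil
(The approximation ε ≈ δ_A − δ_B would give -17.4 per mil.)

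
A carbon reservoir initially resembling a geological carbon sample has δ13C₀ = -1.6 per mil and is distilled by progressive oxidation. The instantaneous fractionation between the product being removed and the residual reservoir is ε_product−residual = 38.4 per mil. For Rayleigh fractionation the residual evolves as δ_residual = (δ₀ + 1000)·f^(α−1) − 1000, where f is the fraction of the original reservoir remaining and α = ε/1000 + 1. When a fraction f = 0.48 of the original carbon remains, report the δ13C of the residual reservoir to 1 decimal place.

Rayleigh residual: δ_res = (δ₀ + 1000)·f^(α−1) − 1000
α = ε/1000 + 1 = 1.03840, so α − 1 = 0.03840
f^(α−1) = 0.48^(0.03840) = 0.972209
δ_res = (-1.6 + 1000) × 0.972209 − 1000 = 970.654 − 1000 = -29.35 per mil

-29.3 per mil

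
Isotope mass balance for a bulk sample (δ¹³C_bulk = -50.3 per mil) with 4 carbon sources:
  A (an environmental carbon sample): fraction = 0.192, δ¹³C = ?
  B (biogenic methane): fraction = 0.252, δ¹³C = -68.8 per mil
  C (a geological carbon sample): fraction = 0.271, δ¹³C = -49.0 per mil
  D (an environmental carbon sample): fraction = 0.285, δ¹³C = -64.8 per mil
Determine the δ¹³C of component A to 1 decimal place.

Isotope mass balance: δ_bulk = Σ fᵢ·δᵢ.
-50.3 = 0.192×δ_A + 0.252×(-68.8) + 0.271×(-49.0) + 0.285×(-64.8)
0.192·δ_A = -50.3 − (-49.085) = -1.215
δ_A = -1.215 / 0.192 = -6.33 per mil

-6.3 per mil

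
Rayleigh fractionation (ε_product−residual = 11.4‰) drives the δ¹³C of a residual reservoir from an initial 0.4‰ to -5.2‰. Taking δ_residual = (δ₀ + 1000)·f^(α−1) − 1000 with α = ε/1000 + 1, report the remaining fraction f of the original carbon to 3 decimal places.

α − 1 = ε/1000 = 0.0114
(δ_res + 1000)/(δ₀ + 1000) = (-5.2 + 1000)/(0.4 + 1000) = 994.8/1000.4 = 0.994402
f = 0.994402^(1/0.0114) = exp(ln(0.994402)/0.0114) = exp(-0.00561/0.0114)
f = exp(-0.4924) = 0.6112

0.611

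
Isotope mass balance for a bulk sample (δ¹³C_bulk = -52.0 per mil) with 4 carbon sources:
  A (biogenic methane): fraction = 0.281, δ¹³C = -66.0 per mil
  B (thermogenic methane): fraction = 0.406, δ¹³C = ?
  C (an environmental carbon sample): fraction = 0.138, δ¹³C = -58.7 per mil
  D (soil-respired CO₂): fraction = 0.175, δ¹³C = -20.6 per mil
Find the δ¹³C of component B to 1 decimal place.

-53.6 per mil

Isotope mass balance: δ_bulk = Σ fᵢ·δᵢ.
-52.0 = 0.281×(-66.0) + 0.406×δ_B + 0.138×(-58.7) + 0.175×(-20.6)
0.406·δ_B = -52.0 − (-30.252) = -21.748
δ_B = -21.748 / 0.406 = -53.57 per mil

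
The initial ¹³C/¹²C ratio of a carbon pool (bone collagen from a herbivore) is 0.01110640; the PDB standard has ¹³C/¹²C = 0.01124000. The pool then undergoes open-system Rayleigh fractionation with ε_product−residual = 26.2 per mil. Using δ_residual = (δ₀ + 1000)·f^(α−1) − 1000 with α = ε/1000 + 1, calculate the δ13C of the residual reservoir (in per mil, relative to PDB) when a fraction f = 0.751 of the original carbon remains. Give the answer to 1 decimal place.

δ₀ = (0.01110640/0.01124000 − 1)×1000 = (0.988114 − 1)×1000 = -11.886 per mil
α − 1 = ε/1000 = 0.0262
f^(α−1) = 0.751^(0.0262) = 0.992526
δ_res = (-11.886 + 1000) × 0.992526 − 1000 = 980.728 − 1000 = -19.27 per mil

-19.3 per mil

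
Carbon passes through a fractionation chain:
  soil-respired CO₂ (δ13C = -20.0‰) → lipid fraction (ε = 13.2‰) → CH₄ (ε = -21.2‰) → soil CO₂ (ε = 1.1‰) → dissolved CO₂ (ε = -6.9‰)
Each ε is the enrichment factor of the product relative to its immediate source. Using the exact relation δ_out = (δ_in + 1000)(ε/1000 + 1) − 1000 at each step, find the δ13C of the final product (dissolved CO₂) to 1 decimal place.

-33.8‰

step 1: δ = (-20.00 + 1000)·(13.2/1000 + 1) − 1000 = -7.06‰
step 2: δ = (-7.06 + 1000)·(-21.2/1000 + 1) − 1000 = -28.11‰
step 3: δ = (-28.11 + 1000)·(1.1/1000 + 1) − 1000 = -27.05‰
step 4: δ = (-27.05 + 1000)·(-6.9/1000 + 1) − 1000 = -33.76‰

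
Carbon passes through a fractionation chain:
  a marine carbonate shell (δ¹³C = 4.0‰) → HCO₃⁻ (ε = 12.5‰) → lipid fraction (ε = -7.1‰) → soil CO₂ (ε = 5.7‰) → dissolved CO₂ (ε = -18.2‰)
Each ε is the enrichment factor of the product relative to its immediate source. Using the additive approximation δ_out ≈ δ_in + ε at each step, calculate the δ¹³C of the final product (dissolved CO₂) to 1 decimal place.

step 1: δ ≈ 4.0 + (12.5) = 16.5‰
step 2: δ ≈ 16.5 + (-7.1) = 9.4‰
step 3: δ ≈ 9.4 + (5.7) = 15.1‰
step 4: δ ≈ 15.1 + (-18.2) = -3.1‰

-3.1‰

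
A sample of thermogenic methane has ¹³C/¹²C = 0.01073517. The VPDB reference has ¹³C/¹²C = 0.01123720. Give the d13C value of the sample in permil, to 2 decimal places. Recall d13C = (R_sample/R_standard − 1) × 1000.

d13C = (R_sample / R_standard − 1) × 1000
R_sample / R_standard = 0.01073517 / 0.01123720 = 0.955324
d13C = (0.955324 − 1) × 1000 = -44.676 permil

-44.68 permil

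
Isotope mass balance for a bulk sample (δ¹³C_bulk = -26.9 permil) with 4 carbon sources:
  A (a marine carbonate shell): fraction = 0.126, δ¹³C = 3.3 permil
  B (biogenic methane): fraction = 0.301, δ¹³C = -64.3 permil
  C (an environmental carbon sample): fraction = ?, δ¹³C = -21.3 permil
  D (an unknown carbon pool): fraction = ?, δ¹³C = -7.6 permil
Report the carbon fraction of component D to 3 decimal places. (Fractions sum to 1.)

0.310

Let f_D and f_C be the unknown fractions; fractions sum to 1 so f_D + f_C = 0.573.
Mass balance: Σ fᵢ·δᵢ = δ_bulk ⇒ f_D·(-7.6) + f_C·(-21.3) = -26.9 − (-18.938) = -7.962
Substitute f_C = 0.573 − f_D:
f_D·(-7.6 − -21.3) = -7.962 − 0.573×(-21.3) = 4.243
f_D = 4.243 / 13.7 = 0.3097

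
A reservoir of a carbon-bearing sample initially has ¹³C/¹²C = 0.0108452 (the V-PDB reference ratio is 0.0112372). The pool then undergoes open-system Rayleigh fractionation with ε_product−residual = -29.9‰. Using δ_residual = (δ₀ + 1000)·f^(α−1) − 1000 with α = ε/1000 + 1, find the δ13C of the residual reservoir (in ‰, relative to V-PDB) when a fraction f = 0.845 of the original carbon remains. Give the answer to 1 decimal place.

-30.0‰

δ₀ = (0.0108452/0.0112372 − 1)×1000 = (0.965116 − 1)×1000 = -34.884‰
α − 1 = ε/1000 = -0.0299
f^(α−1) = 0.845^(-0.0299) = 1.005048
δ_res = (-34.884 + 1000) × 1.005048 − 1000 = 969.988 − 1000 = -30.01‰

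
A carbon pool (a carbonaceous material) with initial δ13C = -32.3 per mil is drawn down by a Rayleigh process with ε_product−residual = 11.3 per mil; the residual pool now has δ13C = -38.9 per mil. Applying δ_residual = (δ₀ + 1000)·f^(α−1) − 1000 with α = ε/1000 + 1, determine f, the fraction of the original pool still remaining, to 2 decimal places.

0.55

α − 1 = ε/1000 = 0.0113
(δ_res + 1000)/(δ₀ + 1000) = (-38.9 + 1000)/(-32.3 + 1000) = 961.1/967.7 = 0.993180
f = 0.993180^(1/0.0113) = exp(ln(0.993180)/0.0113) = exp(-0.00684/0.0113)
f = exp(-0.6056) = 0.5457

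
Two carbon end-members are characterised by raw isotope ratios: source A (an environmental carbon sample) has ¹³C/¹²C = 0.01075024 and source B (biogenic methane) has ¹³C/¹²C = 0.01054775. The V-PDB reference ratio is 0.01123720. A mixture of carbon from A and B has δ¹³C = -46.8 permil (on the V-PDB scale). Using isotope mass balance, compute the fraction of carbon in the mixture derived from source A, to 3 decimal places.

0.808

δ_A = (0.01075024/0.01123720 − 1)×1000 = (0.956665 − 1)×1000 = -43.335 permil
δ_B = (0.01054775/0.01123720 − 1)×1000 = (0.938646 − 1)×1000 = -61.354 permil
f_A = (δ_mix − δ_B)/(δ_A − δ_B) = (-46.8 − (-61.354))/(-43.335 − (-61.354))
f_A = 14.554 / 18.020 = 0.8077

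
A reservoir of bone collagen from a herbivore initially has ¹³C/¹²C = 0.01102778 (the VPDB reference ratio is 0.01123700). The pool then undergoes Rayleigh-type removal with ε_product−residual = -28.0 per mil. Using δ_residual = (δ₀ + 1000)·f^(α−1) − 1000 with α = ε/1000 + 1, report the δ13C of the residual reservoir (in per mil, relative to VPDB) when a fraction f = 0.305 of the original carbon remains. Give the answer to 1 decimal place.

δ₀ = (0.01102778/0.01123700 − 1)×1000 = (0.981381 − 1)×1000 = -18.619 per mil
α − 1 = ε/1000 = -0.0280
f^(α−1) = 0.305^(-0.0280) = 1.033807
δ_res = (-18.619 + 1000) × 1.033807 − 1000 = 1014.559 − 1000 = 14.56 per mil

14.6 per mil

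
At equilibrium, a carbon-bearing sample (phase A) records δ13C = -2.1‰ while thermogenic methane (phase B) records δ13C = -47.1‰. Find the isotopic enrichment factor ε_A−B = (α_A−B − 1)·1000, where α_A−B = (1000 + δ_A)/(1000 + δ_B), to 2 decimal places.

α_A−B = (1000 + -2.1) / (1000 + -47.1) = 997.9 / 952.9 = 1.047224
ε_A−B = (1.047224 − 1) × 1000 = 47.224‰
(The approximation ε ≈ δ_A − δ_B would give 45.0‰.)

47.22‰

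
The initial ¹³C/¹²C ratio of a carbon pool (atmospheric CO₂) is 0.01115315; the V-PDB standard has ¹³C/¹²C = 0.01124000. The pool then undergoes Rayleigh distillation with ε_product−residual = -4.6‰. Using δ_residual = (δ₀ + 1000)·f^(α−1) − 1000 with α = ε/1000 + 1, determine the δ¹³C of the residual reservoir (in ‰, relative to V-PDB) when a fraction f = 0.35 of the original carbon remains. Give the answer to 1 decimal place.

δ₀ = (0.01115315/0.01124000 − 1)×1000 = (0.992273 − 1)×1000 = -7.727‰
α − 1 = ε/1000 = -0.0046
f^(α−1) = 0.35^(-0.0046) = 1.004841
δ_res = (-7.727 + 1000) × 1.004841 − 1000 = 997.077 − 1000 = -2.92‰

-2.9‰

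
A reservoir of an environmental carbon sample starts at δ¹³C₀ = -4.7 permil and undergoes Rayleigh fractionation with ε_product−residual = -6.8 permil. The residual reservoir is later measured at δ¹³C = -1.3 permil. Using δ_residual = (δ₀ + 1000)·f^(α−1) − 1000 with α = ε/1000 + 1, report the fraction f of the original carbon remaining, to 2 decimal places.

0.61

α − 1 = ε/1000 = -0.0068
(δ_res + 1000)/(δ₀ + 1000) = (-1.3 + 1000)/(-4.7 + 1000) = 998.7/995.3 = 1.003416
f = 1.003416^(1/-0.0068) = exp(ln(1.003416)/-0.0068) = exp(0.00341/-0.0068)
f = exp(-0.5015) = 0.6056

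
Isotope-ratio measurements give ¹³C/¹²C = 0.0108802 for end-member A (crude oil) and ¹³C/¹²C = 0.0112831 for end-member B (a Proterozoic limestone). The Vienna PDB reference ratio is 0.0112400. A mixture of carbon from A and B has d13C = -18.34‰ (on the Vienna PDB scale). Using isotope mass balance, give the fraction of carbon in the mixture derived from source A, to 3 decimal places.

0.619

δ_A = (0.0108802/0.0112400 − 1)×1000 = (0.967989 − 1)×1000 = -32.011‰
δ_B = (0.0112831/0.0112400 − 1)×1000 = (1.003835 − 1)×1000 = 3.835‰
f_A = (δ_mix − δ_B)/(δ_A − δ_B) = (-18.34 − (3.835))/(-32.011 − (3.835))
f_A = -22.175 / -35.845 = 0.6186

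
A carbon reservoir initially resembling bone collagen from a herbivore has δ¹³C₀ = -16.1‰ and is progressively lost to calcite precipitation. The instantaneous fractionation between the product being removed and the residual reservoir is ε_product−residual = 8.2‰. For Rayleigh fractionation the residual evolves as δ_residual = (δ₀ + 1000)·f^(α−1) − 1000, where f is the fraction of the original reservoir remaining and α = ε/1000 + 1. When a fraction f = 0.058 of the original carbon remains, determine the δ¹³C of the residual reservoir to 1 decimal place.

-38.8‰

Rayleigh residual: δ_res = (δ₀ + 1000)·f^(α−1) − 1000
α = ε/1000 + 1 = 1.00820, so α − 1 = 0.00820
f^(α−1) = 0.058^(0.00820) = 0.976922
δ_res = (-16.1 + 1000) × 0.976922 − 1000 = 961.194 − 1000 = -38.81‰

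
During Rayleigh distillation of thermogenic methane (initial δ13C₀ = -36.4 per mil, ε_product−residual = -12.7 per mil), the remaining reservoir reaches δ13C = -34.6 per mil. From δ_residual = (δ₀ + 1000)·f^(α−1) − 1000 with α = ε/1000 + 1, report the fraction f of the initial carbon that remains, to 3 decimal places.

0.863

α − 1 = ε/1000 = -0.0127
(δ_res + 1000)/(δ₀ + 1000) = (-34.6 + 1000)/(-36.4 + 1000) = 965.4/963.6 = 1.001868
f = 1.001868^(1/-0.0127) = exp(ln(1.001868)/-0.0127) = exp(0.00187/-0.0127)
f = exp(-0.1469) = 0.8633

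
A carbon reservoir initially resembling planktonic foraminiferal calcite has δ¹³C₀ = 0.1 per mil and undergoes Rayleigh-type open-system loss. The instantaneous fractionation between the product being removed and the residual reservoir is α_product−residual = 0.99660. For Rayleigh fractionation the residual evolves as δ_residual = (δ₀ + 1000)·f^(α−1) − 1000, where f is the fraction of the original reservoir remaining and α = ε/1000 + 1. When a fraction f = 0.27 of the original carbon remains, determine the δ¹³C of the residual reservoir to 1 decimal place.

Rayleigh residual: δ_res = (δ₀ + 1000)·f^(α−1) − 1000
α − 1 = -0.00340
f^(α−1) = 0.27^(-0.00340) = 1.004462
δ_res = (0.1 + 1000) × 1.004462 − 1000 = 1004.562 − 1000 = 4.56 per mil

4.6 per mil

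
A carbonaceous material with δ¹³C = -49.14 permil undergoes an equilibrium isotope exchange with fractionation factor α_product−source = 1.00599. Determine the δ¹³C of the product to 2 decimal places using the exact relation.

-43.44 permil

δ_product = (δ_source + 1000)·α − 1000
δ_product = (-49.14 + 1000) × 1.00599 − 1000
δ_product = 956.556 − 1000 = -43.444 permil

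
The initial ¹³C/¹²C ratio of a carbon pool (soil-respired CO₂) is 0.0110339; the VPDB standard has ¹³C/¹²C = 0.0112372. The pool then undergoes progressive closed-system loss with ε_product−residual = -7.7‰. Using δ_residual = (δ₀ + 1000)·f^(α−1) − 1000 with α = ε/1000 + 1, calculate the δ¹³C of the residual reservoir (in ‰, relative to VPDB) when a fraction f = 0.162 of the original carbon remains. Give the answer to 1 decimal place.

-4.2‰

δ₀ = (0.0110339/0.0112372 − 1)×1000 = (0.981908 − 1)×1000 = -18.092‰
α − 1 = ε/1000 = -0.0077
f^(α−1) = 0.162^(-0.0077) = 1.014114
δ_res = (-18.092 + 1000) × 1.014114 − 1000 = 995.767 − 1000 = -4.23‰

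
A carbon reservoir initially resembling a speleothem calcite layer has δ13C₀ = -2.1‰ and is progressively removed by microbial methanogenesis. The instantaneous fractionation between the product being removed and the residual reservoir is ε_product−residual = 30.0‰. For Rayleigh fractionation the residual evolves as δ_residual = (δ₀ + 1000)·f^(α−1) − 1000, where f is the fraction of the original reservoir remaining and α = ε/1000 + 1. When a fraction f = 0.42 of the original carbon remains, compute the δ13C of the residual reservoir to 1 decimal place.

-27.7‰

Rayleigh residual: δ_res = (δ₀ + 1000)·f^(α−1) − 1000
α = ε/1000 + 1 = 1.03000, so α − 1 = 0.03000
f^(α−1) = 0.42^(0.03000) = 0.974311
δ_res = (-2.1 + 1000) × 0.974311 − 1000 = 972.265 − 1000 = -27.74‰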